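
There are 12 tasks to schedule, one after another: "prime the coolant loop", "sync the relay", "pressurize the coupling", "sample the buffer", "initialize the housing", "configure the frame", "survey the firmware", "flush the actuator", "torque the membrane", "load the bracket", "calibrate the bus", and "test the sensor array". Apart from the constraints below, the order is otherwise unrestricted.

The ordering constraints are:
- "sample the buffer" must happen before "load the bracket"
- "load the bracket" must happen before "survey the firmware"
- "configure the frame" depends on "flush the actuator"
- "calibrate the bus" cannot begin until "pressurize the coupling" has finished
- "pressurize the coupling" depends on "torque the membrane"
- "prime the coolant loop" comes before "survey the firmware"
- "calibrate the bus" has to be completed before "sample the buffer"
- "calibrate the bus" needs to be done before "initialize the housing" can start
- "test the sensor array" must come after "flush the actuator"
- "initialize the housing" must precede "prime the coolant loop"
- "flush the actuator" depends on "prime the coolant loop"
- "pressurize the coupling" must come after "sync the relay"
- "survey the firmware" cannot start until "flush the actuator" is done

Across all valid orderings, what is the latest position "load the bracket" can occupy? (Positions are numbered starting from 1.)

11

The only task forced after "load the bracket" (directly or by a chain) is "survey the firmware".
So at least 1 task follows "load the bracket", putting "load the bracket" no later than position 11. That position is achievable by scheduling everything else first.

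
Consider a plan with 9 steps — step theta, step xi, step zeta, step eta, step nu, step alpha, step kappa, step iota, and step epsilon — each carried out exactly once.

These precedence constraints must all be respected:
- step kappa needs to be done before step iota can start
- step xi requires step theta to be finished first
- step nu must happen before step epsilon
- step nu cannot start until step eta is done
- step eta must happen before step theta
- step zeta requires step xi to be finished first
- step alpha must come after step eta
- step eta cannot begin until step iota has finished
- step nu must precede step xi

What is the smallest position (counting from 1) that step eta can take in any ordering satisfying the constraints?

3

Working backwards through the constraints from step eta, its full set of required predecessors is step kappa, step iota — 2 of them.
So at minimum 2 steps come before step eta, putting step eta no earlier than position 3. That position is achievable by scheduling exactly those predecessors first.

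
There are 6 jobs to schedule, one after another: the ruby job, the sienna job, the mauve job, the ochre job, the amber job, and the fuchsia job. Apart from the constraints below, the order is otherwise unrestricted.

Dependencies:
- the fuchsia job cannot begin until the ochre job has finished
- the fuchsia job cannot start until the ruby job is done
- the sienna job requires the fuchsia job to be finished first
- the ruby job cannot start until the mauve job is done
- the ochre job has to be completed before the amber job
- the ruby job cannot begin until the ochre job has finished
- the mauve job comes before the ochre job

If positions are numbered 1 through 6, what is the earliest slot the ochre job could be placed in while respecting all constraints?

Working backwards through the constraints from the ochre job, its only required predecessor is the mauve job.
With 1 mandatory predecessor, the earliest the ochre job can sit is position 1+1 = 2, and placing just that one first achieves it.

2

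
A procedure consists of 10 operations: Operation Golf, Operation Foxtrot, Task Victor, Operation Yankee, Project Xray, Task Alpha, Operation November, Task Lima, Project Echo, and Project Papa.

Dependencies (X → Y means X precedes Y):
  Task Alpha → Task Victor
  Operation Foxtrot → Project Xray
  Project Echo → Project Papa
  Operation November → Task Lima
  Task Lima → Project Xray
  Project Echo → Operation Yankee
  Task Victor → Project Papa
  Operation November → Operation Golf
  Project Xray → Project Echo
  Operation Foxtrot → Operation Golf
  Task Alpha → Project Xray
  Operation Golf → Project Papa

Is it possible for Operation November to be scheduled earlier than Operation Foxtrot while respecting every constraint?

Nothing in the constraints forces Operation Foxtrot before Operation November — there is no chain from Operation Foxtrot to Operation November.
So a valid ordering placing Operation November earlier than Operation Foxtrot exists.

Yes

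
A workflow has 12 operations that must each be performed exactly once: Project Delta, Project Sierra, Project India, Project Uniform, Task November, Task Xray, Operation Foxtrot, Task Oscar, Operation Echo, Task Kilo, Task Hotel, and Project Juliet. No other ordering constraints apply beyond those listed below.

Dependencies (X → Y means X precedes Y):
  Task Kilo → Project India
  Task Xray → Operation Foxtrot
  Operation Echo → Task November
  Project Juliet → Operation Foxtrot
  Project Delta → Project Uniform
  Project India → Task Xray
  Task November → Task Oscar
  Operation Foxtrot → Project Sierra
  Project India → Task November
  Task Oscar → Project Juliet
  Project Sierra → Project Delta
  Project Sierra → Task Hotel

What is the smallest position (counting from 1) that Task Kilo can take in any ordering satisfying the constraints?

1

Task Kilo has no prerequisites at all, so it can go in position 1.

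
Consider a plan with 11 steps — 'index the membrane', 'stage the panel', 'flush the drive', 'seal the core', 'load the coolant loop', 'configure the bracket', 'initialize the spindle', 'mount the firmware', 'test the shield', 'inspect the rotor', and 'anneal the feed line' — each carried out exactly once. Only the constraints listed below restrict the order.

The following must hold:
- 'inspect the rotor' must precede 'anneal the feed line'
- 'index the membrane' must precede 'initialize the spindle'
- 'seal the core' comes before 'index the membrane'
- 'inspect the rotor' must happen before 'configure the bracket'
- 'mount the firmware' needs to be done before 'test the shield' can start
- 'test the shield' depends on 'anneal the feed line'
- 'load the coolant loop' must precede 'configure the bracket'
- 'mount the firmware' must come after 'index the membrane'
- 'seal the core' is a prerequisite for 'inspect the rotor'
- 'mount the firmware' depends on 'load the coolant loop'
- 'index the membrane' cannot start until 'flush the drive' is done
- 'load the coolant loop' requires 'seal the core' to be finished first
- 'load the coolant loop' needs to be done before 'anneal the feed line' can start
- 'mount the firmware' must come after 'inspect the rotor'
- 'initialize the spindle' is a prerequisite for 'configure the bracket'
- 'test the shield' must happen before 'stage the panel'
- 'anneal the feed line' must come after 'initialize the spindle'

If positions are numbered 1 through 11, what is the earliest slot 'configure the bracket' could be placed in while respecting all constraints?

7

Working backwards through the constraints from 'configure the bracket', its full set of required predecessors is 'index the membrane', 'flush the drive', 'seal the core', 'load the coolant loop', 'initialize the spindle', 'inspect the rotor' — 6 of them.
With 6 mandatory predecessors, the earliest 'configure the bracket' can sit is position 6+1 = 7, and placing just those 6 first achieves it.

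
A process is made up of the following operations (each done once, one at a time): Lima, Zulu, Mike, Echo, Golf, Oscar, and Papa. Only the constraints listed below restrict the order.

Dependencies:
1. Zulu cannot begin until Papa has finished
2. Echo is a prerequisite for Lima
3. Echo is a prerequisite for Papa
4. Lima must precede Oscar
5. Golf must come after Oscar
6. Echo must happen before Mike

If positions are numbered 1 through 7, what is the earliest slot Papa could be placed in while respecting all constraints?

2

Working backwards through the constraints from Papa, its only required predecessor is Echo.
With 1 mandatory predecessor, the earliest Papa can sit is position 1+1 = 2, and placing just that one first achieves it.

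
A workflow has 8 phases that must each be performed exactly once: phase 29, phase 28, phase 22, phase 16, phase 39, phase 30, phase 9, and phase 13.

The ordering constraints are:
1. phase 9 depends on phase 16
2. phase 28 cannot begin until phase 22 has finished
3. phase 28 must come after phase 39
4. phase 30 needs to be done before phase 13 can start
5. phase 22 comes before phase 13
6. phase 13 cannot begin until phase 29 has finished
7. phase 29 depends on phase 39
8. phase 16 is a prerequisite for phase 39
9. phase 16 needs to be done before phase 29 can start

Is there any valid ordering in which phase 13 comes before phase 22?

No

Following phase 22 → phase 13, phase 22 must precede phase 13 in every valid ordering.
So no valid ordering can have phase 13 before phase 22.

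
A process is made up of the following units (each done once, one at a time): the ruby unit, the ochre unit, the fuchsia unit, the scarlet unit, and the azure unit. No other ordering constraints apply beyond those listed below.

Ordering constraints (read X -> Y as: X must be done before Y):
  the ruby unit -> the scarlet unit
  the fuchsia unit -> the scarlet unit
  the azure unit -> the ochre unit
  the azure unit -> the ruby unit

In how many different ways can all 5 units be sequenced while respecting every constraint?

The units with no prerequisites are the fuchsia unit, the azure unit; any of them can be placed first.
Systematically extending each partial ordering one unit at a time and counting, there are 11 complete orderings.

11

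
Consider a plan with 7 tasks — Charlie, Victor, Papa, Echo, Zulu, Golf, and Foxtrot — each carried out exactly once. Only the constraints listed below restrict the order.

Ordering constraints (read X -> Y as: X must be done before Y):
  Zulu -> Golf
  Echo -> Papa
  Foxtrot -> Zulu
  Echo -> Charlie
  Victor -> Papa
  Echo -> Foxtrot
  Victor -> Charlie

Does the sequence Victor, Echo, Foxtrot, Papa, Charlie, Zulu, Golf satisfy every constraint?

Checking each listed constraint against this order: for instance, Victor is in position 1 and Charlie in position 5, so that constraint holds — and the remaining constraints check out the same way.

Yes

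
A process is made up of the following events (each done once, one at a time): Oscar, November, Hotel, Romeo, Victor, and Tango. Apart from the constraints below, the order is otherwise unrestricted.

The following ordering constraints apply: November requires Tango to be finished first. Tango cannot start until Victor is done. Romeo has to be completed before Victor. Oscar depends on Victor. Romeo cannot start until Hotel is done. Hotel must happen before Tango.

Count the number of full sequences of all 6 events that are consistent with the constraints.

3

Hotel is the only event with nothing required before it, so every ordering starts there.
Systematically extending each partial ordering one event at a time and counting, there are 3 complete orderings.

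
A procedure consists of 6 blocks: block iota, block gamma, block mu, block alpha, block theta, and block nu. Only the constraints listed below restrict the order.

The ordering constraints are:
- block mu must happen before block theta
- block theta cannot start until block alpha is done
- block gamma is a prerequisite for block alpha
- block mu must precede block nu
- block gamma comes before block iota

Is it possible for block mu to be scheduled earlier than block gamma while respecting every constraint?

Yes

No chain of constraints runs from block gamma to block mu, so block gamma is not required to come first.
That means at least one valid schedule has block mu before block gamma.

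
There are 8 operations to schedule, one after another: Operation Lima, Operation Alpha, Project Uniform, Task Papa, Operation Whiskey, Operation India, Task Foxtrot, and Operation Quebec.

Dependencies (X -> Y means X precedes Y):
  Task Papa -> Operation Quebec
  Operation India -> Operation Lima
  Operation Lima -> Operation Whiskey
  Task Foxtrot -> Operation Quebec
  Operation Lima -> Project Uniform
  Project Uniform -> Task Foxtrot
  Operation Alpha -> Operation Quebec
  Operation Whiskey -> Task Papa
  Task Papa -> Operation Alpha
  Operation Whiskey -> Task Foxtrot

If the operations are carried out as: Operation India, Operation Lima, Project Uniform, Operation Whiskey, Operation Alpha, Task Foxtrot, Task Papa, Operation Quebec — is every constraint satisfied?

No

In the proposed order, Operation Alpha appears before Task Papa.
Since Task Papa is required before Operation Alpha, the ordering is invalid.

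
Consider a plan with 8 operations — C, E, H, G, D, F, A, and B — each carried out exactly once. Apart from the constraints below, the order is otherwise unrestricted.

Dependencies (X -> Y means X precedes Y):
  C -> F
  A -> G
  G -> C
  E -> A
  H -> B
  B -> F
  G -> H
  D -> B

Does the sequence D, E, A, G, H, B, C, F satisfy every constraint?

Every stated constraint is respected: D sits at position 1, ahead of B at position 6, and each of the other listed pairs likewise has the predecessor earlier in the sequence.

Yes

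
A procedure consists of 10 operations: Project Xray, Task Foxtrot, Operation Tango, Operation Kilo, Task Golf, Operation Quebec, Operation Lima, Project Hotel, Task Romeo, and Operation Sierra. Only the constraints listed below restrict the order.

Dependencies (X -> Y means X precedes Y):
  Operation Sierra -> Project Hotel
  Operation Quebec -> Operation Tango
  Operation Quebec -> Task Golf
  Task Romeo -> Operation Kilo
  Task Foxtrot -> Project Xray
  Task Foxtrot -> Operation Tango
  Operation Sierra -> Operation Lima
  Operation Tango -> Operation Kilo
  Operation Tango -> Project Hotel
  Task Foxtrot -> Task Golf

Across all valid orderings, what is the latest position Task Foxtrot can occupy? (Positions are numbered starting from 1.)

Following every chain forward from Task Foxtrot, the operations that must come later are Project Xray, Operation Tango, Operation Kilo, Task Golf, Project Hotel — 5 of them.
So at least 5 operations follow Task Foxtrot, putting Task Foxtrot no later than position 5. That position is achievable by scheduling everything else first.

5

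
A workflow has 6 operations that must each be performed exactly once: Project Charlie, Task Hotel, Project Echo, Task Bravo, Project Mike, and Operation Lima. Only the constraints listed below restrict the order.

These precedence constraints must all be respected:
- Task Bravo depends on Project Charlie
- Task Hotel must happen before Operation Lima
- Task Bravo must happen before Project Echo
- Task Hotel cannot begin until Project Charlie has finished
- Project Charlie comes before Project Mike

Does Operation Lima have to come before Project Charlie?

No

In fact the dependencies run the other way: Project Charlie → Task Hotel → Operation Lima.
So Operation Lima does not have to come before Project Charlie — it cannot.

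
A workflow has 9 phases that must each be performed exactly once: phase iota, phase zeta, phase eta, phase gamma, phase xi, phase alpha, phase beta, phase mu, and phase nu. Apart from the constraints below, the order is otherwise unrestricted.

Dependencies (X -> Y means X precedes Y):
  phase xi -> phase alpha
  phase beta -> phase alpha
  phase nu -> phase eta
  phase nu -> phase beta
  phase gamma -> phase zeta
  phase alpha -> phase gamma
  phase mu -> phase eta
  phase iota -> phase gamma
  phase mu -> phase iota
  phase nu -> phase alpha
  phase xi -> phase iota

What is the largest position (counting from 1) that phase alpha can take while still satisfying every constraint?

Every phase that must follow phase alpha has to come after it. Tracing all chains starting from phase alpha, those phases are: phase zeta, phase gamma — 2 in total.
So at least 2 phases follow phase alpha, putting phase alpha no later than position 7. That position is achievable by scheduling everything else first.

7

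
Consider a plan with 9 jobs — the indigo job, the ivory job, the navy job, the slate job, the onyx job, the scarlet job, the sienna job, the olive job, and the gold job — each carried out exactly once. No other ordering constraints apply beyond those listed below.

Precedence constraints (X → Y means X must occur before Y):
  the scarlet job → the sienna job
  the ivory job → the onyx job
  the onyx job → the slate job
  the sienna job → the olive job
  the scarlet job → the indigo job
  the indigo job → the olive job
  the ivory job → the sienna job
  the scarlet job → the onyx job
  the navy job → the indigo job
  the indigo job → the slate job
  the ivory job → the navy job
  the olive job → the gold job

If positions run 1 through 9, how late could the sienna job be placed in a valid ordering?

Every job that must follow the sienna job has to come after it. Tracing all chains starting from the sienna job, those jobs are: the olive job, the gold job — 2 in total.
With 2 mandatory successors out of 9 jobs total, the latest slot for the sienna job is 9−2 = 7, and it's reachable by doing all non-successors before the sienna job.

7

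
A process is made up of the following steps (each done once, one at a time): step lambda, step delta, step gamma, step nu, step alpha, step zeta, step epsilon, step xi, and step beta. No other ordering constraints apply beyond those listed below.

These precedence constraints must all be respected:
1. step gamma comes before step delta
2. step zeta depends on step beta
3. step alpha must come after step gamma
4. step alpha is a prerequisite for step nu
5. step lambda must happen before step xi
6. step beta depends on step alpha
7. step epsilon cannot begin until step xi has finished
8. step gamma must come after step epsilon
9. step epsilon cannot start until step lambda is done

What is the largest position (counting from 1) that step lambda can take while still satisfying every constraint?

1

Following every chain forward from step lambda, the steps that must come later are step delta, step gamma, step nu, step alpha, step zeta, step epsilon, step xi, step beta — 8 of them.
So at least 8 steps follow step lambda, putting step lambda no later than position 1. That position is achievable by scheduling everything else first.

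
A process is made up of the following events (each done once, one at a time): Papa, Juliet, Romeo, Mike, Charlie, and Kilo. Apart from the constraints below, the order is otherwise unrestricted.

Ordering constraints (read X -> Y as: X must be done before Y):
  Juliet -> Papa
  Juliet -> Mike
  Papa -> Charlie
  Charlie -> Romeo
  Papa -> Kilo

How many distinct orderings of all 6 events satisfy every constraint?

Juliet is the only event with nothing required before it, so every ordering starts there.
Counting all ways to extend the partial order to a total order gives 15.

15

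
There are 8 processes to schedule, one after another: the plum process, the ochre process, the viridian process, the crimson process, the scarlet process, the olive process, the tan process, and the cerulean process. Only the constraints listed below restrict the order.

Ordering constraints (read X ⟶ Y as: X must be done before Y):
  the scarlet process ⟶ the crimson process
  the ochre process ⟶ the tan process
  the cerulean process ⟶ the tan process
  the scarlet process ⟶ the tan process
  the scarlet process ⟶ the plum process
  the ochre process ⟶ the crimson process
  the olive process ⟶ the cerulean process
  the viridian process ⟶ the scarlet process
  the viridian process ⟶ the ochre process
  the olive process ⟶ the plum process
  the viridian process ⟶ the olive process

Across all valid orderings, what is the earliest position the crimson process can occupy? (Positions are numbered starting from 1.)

The processes that are forced before the crimson process, directly or transitively, are the ochre process, the viridian process, the scarlet process. That's 3 processes.
With 3 mandatory predecessors, the earliest the crimson process can sit is position 3+1 = 4, and placing just those 3 first achieves it.

4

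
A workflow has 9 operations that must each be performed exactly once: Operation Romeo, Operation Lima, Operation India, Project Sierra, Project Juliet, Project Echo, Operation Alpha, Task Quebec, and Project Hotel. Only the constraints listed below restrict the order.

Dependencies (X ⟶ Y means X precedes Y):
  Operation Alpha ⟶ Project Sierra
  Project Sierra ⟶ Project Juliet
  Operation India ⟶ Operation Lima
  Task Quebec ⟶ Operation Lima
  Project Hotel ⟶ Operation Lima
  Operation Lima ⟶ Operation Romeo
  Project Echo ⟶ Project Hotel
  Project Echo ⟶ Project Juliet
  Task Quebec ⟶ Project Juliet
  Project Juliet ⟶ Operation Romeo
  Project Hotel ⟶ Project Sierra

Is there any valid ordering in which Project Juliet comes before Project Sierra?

No

Following Project Sierra → Project Juliet, Project Sierra must precede Project Juliet in every valid ordering.
Hence Project Juliet can never be scheduled before Project Sierra.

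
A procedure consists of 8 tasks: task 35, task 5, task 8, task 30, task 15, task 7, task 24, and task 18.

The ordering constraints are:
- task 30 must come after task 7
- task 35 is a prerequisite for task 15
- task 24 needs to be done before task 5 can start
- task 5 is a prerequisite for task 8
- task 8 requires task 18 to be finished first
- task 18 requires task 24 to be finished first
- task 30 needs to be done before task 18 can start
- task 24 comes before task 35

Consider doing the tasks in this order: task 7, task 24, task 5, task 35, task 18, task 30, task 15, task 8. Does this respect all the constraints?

In the proposed order, task 18 appears before task 30.
Since task 30 is required before task 18, the ordering is invalid.

No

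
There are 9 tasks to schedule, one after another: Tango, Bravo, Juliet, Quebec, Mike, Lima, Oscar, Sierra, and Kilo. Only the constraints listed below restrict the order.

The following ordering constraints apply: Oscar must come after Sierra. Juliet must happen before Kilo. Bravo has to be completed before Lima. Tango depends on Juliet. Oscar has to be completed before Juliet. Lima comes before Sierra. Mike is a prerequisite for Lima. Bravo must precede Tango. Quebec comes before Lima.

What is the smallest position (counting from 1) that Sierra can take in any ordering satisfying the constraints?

Every task that must precede Sierra has to come before it. Tracing all chains that end at Sierra, those tasks are: Bravo, Quebec, Mike, Lima — 4 in total.
So at minimum 4 tasks come before Sierra, putting Sierra no earlier than position 5. That position is achievable by scheduling exactly those predecessors first.

5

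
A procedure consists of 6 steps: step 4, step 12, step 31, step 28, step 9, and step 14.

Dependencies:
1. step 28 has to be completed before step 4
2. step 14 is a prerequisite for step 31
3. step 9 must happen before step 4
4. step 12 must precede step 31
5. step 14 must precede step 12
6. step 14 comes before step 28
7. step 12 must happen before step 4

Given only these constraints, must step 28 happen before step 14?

No

There is a chain step 14 → step 28, which puts step 14 before step 28.
So step 28 does not have to come before step 14 — it cannot.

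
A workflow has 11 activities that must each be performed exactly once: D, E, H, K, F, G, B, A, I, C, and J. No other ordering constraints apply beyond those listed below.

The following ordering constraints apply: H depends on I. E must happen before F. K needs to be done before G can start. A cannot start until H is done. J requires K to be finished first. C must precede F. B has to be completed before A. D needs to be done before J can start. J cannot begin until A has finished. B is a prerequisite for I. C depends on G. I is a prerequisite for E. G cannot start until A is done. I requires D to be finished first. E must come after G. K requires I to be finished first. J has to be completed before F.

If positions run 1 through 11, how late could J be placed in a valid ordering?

10

The only activity forced after J (directly or by a chain) is F.
With 1 mandatory successor out of 11 activities total, the latest slot for J is 11−1 = 10, and it's reachable by doing all non-successors before J.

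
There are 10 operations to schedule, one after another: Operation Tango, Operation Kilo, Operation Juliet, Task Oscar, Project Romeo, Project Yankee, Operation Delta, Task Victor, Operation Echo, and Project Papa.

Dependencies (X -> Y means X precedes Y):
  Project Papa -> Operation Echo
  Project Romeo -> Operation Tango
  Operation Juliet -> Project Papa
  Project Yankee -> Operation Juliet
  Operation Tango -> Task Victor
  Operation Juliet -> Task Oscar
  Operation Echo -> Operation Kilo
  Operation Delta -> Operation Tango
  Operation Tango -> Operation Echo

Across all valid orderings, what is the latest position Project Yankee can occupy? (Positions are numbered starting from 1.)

5

The operations that are forced after Project Yankee, directly or by a chain of constraints, are Operation Kilo, Operation Juliet, Task Oscar, Operation Echo, Project Papa. That's 5 operations.
With 5 mandatory successors out of 10 operations total, the latest slot for Project Yankee is 10−5 = 5, and it's reachable by doing all non-successors before Project Yankee.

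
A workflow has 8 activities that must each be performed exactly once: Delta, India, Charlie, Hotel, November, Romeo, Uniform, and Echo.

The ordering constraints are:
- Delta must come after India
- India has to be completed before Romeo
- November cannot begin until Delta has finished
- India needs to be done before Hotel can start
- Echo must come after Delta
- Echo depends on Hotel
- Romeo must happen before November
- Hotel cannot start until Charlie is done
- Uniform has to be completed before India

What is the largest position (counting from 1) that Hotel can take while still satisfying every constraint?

Following the constraints forward from Hotel, its only required successor is Echo.
So at least 1 activity follows Hotel, putting Hotel no later than position 7. That position is achievable by scheduling everything else first.

7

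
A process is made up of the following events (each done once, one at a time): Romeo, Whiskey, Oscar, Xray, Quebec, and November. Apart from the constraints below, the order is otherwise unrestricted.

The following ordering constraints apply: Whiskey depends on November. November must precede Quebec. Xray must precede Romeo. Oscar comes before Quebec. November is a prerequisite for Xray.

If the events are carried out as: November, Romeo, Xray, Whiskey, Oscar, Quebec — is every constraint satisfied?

No

The sequence places Romeo ahead of Xray.
But one of the constraints requires Xray before Romeo, so this ordering violates it.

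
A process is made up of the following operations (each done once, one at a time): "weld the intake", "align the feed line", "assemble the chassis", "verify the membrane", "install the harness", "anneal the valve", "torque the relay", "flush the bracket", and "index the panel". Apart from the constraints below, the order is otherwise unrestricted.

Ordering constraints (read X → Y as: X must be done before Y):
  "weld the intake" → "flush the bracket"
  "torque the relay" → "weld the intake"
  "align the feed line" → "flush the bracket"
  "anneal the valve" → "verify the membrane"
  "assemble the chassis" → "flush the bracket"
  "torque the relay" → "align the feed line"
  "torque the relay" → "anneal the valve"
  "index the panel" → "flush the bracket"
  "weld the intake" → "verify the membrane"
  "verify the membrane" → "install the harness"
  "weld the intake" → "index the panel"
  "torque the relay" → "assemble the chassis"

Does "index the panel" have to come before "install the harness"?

No

"index the panel" and "install the harness" are not related by any chain of constraints.
A valid ordering placing "install the harness" before "index the panel" exists, so the answer is no.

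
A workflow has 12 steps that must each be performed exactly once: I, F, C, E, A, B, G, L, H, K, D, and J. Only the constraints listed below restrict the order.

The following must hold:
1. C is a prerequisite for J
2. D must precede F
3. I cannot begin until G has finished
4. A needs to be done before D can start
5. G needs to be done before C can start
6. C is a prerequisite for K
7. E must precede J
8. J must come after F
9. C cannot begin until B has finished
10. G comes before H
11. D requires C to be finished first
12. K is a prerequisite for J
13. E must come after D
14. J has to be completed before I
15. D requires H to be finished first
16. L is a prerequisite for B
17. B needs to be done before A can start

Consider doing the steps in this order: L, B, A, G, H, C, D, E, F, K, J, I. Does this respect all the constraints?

Yes

Going through the constraints one by one, each required predecessor appears earlier in the sequence than its dependent — e.g. G (position 4) is before I (position 12), as required.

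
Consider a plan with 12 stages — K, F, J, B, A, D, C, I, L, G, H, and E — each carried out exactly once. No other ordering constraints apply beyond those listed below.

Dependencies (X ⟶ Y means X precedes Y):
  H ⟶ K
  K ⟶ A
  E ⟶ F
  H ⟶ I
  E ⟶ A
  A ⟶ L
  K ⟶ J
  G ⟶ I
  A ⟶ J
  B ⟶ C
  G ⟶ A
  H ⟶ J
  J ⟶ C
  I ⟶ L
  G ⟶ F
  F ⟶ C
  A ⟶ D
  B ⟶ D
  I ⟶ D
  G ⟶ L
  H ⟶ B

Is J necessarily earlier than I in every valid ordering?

J and I are not related by any chain of constraints.
There exist valid orderings with I before J, so J is not required to come first.

No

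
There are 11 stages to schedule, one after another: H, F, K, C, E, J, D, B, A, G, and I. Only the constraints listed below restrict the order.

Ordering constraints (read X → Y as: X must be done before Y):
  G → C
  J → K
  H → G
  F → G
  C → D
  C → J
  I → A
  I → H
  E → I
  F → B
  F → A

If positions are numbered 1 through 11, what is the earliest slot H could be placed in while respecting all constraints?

Working backwards through the constraints from H, its full set of required predecessors is E, I — 2 of them.
So at minimum 2 stages come before H, putting H no earlier than position 3. That position is achievable by scheduling exactly those predecessors first.

3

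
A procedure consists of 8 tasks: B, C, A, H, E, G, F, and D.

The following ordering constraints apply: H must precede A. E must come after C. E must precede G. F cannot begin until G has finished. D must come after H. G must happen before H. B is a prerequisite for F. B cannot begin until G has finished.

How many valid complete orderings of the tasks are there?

20

C is the only task with nothing required before it, so every ordering starts there.
Systematically extending each partial ordering one task at a time and counting, there are 20 complete orderings.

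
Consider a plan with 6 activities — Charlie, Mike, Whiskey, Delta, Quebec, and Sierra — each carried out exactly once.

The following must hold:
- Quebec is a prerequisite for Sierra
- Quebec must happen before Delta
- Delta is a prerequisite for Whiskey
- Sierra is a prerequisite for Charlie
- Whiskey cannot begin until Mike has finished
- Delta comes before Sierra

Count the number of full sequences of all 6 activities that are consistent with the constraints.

12

2 activities have no prerequisites (Mike, Quebec), so any of them could come first.
Systematically extending each partial ordering one activity at a time and counting, there are 12 complete orderings.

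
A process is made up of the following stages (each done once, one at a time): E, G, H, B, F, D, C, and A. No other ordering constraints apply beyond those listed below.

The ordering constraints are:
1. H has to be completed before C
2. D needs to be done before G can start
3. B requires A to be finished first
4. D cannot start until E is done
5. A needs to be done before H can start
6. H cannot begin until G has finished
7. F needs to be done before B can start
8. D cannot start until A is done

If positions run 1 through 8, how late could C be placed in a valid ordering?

No constraint forces any stage after C, so it can be placed last, in position 8.

8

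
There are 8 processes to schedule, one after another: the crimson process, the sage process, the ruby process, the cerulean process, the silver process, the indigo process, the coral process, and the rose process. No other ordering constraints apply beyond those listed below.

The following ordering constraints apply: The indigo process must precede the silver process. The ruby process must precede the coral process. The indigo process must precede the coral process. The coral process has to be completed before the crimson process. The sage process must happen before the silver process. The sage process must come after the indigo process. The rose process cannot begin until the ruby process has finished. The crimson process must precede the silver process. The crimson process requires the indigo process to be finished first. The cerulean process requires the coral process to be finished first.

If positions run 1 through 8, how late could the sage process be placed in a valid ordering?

7

The only process forced after the sage process (directly or by a chain) is the silver process.
With 1 mandatory successor out of 8 processes total, the latest slot for the sage process is 8−1 = 7, and it's reachable by doing all non-successors before the sage process.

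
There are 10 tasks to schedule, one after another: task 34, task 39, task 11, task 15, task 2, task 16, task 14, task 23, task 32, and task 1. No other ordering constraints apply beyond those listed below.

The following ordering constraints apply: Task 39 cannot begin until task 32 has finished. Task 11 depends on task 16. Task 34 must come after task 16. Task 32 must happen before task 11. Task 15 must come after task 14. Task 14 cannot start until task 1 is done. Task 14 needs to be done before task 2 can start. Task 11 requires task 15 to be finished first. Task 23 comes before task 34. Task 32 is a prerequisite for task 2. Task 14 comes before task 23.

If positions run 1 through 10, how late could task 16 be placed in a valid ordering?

8

Following every chain forward from task 16, the tasks that must come later are task 34, task 11 — 2 of them.
So at least 2 tasks follow task 16, putting task 16 no later than position 8. That position is achievable by scheduling everything else first.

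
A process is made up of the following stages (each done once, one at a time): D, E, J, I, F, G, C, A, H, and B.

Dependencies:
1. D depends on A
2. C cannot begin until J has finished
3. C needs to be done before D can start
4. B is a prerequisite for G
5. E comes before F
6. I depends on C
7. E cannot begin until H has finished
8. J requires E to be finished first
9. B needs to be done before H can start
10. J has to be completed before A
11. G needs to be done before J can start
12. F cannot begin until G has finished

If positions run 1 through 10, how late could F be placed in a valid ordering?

10

Nothing depends on F, so it can be the final stage, position 10.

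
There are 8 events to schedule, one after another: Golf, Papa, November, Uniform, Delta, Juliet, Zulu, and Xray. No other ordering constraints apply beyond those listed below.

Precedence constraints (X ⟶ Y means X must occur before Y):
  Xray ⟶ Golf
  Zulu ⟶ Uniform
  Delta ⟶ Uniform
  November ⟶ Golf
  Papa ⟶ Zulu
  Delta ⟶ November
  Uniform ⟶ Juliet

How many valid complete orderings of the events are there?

3 events have no prerequisites (Papa, Delta, Xray), so any of them could come first.
Enumerating by repeatedly choosing an available event (one whose prerequisites are all placed) gives 183 distinct complete orderings.

183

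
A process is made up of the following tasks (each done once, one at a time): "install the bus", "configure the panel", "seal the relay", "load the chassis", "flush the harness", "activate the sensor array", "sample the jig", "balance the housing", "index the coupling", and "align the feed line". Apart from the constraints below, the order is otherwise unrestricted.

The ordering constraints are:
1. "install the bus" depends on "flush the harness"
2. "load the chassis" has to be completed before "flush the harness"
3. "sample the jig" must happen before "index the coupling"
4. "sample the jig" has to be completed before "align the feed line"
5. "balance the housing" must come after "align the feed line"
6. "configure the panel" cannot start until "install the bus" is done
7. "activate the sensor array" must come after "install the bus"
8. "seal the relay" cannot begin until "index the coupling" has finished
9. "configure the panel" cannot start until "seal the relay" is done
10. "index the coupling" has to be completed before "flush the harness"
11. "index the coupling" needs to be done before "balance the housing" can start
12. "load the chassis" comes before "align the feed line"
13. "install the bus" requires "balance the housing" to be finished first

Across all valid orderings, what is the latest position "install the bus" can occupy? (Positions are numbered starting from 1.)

Every task that must follow "install the bus" has to come after it. Tracing all chains starting from "install the bus", those tasks are: "configure the panel", "activate the sensor array" — 2 in total.
So at least 2 tasks follow "install the bus", putting "install the bus" no later than position 8. That position is achievable by scheduling everything else first.

8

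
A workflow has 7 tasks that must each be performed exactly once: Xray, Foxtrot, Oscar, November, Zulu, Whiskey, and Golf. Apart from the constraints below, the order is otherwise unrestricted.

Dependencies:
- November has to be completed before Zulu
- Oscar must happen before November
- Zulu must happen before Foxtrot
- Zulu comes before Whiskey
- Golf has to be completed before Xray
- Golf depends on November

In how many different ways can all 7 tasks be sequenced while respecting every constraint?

Only Oscar has no prerequisites, so it must go first.
Counting all ways to extend the partial order to a total order gives 20.

20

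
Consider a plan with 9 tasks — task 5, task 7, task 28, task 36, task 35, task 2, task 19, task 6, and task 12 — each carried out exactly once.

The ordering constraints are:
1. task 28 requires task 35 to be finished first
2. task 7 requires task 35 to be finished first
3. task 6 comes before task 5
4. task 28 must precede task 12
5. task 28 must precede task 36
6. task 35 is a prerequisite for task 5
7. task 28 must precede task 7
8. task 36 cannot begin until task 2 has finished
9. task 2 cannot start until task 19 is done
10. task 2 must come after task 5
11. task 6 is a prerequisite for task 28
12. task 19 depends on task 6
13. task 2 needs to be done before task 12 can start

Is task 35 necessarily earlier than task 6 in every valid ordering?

No chain of constraints connects task 35 to task 6 in either direction.
A valid ordering placing task 6 before task 35 exists, so the answer is no.

No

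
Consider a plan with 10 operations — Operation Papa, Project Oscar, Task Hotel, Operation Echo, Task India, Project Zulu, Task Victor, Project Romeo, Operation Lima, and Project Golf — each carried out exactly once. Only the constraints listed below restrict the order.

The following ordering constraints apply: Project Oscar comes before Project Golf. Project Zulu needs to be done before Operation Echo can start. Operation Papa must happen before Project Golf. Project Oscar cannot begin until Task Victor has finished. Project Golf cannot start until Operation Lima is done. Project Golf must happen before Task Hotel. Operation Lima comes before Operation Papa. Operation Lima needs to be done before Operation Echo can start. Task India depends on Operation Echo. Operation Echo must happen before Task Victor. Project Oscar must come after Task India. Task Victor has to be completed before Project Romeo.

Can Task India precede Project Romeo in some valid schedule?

Nothing in the constraints forces Project Romeo before Task India — there is no chain from Project Romeo to Task India.
So a valid ordering placing Task India earlier than Project Romeo exists.

Yes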